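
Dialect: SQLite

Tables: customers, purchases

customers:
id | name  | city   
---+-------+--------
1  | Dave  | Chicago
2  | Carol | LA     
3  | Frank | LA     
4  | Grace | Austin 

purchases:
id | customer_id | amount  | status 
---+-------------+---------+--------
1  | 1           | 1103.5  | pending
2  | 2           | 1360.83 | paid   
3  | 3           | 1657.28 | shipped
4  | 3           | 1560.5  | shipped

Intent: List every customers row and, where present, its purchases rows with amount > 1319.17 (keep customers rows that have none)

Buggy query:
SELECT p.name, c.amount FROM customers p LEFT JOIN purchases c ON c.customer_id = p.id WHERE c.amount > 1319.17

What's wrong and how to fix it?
Bug: A WHERE condition on the right-hand table after LEFT JOIN drops unmatched parents

Fix: Put 'c.amount > 1319.17' in the JOIN's ON clause instead of WHERE

Corrected query:
SELECT p.name, c.amount FROM customers p LEFT JOIN purchases c ON c.customer_id = p.id AND c.amount > 1319.17

Result:
name  | amount 
------+--------
Dave  | NULL   
Carol | 1360.83
Frank | 1560.5 
Frank | 1657.28
Grace | NULL   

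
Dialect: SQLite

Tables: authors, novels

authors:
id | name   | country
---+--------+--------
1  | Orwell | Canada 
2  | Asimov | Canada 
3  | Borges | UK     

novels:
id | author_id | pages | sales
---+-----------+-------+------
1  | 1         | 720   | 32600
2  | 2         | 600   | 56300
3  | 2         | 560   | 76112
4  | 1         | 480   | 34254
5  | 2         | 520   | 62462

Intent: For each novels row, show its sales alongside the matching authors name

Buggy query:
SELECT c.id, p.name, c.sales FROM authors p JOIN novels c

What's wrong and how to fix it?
Bug: Missing join condition: each novels row is matched to all authors rows instead of just its own

Fix: Add ON c.author_id = p.id to the JOIN

Corrected query:
SELECT c.id, p.name, c.sales FROM authors p JOIN novels c ON c.author_id = p.id

Result:
id | name   | sales
---+--------+------
1  | Orwell | 32600
2  | Asimov | 56300
3  | Asimov | 76112
4  | Orwell | 34254
5  | Asimov | 62462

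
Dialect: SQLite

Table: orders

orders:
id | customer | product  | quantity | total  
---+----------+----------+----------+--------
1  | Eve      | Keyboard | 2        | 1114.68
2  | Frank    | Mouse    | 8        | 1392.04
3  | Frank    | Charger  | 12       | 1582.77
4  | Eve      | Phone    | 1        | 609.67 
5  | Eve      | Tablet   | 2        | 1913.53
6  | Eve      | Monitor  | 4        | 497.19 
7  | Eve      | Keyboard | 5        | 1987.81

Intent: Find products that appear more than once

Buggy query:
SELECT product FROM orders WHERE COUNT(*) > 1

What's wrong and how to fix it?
Bug: WHERE can't reference COUNT(*); aggregates are computed after WHERE

Fix: GROUP BY product, then filter groups with HAVING COUNT(*) > 1

Corrected query:
SELECT product FROM orders GROUP BY product HAVING COUNT(*) > 1

Result:
product 
--------
Keyboard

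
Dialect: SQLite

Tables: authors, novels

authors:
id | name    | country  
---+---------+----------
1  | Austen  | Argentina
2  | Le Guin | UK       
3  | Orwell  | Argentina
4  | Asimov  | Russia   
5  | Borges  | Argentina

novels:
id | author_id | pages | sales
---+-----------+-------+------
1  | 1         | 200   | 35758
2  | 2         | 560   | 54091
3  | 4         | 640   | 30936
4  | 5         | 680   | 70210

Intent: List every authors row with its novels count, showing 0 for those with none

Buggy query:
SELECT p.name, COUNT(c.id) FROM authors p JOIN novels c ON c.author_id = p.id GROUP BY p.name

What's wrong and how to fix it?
Bug: An inner join excludes parents with zero children

Fix: Switch to LEFT JOIN to retain unmatched parent rows

Corrected query:
SELECT p.name, COUNT(c.id) FROM authors p LEFT JOIN novels c ON c.author_id = p.id GROUP BY p.name

Result:
name    | COUNT(c.id)
--------+------------
Asimov  | 1          
Austen  | 1          
Borges  | 1          
Le Guin | 1          
Orwell  | 0          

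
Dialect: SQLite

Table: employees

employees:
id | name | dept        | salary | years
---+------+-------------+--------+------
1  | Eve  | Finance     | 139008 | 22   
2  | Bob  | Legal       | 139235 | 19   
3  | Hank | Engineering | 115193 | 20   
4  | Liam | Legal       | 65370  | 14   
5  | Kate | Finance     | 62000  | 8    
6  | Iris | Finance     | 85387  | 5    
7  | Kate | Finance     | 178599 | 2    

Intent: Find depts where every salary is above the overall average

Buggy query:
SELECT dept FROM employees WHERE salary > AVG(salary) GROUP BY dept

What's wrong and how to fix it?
Bug: WHERE evaluates per row before aggregation, so AVG() is unavailable

Fix: Compute the overall average in a scalar subquery and compare each group's MIN against it in HAVING

Corrected query:
SELECT dept FROM employees GROUP BY dept HAVING MIN(salary) > (SELECT AVG(salary) FROM employees)

Result:
dept       
-----------
Engineering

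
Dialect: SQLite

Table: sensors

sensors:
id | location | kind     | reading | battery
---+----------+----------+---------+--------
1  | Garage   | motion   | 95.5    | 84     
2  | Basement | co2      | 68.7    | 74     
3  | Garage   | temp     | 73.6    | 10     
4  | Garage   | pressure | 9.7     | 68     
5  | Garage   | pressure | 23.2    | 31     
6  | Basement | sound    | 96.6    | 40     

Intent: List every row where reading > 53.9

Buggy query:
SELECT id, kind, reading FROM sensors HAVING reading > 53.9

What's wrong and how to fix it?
Bug: HAVING filters the output of aggregation, but this query has no GROUP BY and no aggregate functions, so SQLite rejects it (HAVING clause on a non-aggregate query); the condition here is per row

Fix: Use WHERE for row-level filtering

Corrected query:
SELECT id, kind, reading FROM sensors WHERE reading > 53.9

Result:
id | kind   | reading
---+--------+--------
1  | motion | 95.5   
2  | co2    | 68.7   
3  | temp   | 73.6   
6  | sound  | 96.6   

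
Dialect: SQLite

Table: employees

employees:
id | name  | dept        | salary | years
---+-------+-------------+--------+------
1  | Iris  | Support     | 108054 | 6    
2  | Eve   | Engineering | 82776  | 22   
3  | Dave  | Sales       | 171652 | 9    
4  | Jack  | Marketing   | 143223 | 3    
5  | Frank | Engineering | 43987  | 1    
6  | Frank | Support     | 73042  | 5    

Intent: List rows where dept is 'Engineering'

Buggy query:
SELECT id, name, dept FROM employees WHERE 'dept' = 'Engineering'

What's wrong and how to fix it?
Bug: 'dept' in single quotes is a string literal, not the column; the comparison is literal-vs-literal and never true

Fix: Reference the column as dept without single quotes

Corrected query:
SELECT id, name, dept FROM employees WHERE dept = 'Engineering'

Result:
id | name  | dept       
---+-------+------------
2  | Eve   | Engineering
5  | Frank | Engineering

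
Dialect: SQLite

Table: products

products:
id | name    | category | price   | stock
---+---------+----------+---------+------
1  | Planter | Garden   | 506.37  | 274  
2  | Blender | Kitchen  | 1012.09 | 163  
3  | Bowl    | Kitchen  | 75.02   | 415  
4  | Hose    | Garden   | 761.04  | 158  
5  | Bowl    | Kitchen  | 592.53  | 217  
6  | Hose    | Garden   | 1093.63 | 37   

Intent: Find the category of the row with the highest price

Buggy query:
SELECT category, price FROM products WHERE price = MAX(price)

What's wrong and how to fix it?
Bug: MAX(price) is an aggregate and cannot be used directly in WHERE

Fix: Wrap MAX in a scalar subquery so WHERE compares against a single value

Corrected query:
SELECT category, price FROM products WHERE price = (SELECT MAX(price) FROM products)

Result:
category | price  
---------+--------
Garden   | 1093.63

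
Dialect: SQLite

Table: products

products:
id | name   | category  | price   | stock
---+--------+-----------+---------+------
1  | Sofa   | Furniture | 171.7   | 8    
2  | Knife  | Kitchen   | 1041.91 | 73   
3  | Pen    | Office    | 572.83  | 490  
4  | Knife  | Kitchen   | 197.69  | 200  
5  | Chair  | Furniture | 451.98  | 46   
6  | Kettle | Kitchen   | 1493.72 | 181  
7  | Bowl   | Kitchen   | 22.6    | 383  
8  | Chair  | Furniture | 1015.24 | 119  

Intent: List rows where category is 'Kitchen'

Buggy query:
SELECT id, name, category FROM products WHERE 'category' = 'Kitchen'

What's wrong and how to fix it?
Bug: Single quotes denote string literals in SQL; the column name is being compared as a constant string

Fix: Remove the quotes around the column name (or use double quotes for an identifier)

Corrected query:
SELECT id, name, category FROM products WHERE category = 'Kitchen'

Result:
id | name   | category
---+--------+---------
2  | Knife  | Kitchen 
4  | Knife  | Kitchen 
6  | Kettle | Kitchen 
7  | Bowl   | Kitchen 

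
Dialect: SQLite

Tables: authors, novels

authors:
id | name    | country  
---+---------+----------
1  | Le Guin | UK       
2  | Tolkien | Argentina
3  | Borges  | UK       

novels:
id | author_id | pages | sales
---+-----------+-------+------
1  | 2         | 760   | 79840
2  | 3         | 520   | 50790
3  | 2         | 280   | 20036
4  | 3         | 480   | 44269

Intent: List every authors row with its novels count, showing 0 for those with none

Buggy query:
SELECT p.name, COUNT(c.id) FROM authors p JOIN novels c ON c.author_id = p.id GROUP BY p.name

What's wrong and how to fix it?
Bug: INNER JOIN drops authors rows that have no matching novels rows

Fix: Switch to LEFT JOIN to retain unmatched parent rows

Corrected query:
SELECT p.name, COUNT(c.id) FROM authors p LEFT JOIN novels c ON c.author_id = p.id GROUP BY p.name

Result:
name    | COUNT(c.id)
--------+------------
Borges  | 2          
Le Guin | 0          
Tolkien | 2          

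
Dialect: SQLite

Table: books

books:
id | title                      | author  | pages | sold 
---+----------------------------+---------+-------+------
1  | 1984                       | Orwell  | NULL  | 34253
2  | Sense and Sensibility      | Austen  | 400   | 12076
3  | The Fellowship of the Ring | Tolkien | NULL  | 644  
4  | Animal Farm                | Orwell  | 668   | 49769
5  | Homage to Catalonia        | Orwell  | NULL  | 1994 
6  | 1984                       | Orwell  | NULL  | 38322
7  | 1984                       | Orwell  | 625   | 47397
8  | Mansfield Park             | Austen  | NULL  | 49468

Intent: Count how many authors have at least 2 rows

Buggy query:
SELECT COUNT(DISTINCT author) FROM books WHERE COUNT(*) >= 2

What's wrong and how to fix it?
Bug: WHERE filters individual rows, not groups, so a group-level COUNT is invalid there

Fix: Group first with HAVING COUNT(*) >= 2, then COUNT the resulting groups

Corrected query:
SELECT COUNT(*) FROM (SELECT author FROM books GROUP BY author HAVING COUNT(*) >= 2)

Result:
COUNT(*)
--------
2       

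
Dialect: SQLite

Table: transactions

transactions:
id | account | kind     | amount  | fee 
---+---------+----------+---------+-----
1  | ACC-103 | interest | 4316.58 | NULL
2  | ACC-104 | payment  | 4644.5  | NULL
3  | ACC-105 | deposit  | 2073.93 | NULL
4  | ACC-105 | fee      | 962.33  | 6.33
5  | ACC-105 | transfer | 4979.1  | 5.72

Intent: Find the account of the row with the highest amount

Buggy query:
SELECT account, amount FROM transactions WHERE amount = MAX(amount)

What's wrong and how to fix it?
Bug: MAX(amount) is an aggregate and cannot be used directly in WHERE

Fix: Use a subquery: WHERE amount = (SELECT MAX(amount) FROM transactions)

Corrected query:
SELECT account, amount FROM transactions WHERE amount = (SELECT MAX(amount) FROM transactions)

Result:
account | amount
--------+-------
ACC-105 | 4979.1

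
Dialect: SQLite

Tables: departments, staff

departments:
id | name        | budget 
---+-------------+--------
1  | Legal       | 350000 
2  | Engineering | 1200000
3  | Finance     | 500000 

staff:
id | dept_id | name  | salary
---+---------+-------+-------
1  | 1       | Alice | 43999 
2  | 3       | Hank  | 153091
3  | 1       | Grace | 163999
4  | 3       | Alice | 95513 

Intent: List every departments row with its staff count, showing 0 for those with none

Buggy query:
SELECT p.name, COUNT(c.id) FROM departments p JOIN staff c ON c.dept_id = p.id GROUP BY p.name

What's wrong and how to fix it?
Bug: An inner join excludes parents with zero children

Fix: Use LEFT JOIN so parents without children still appear (COUNT(c.id) gives 0)

Corrected query:
SELECT p.name, COUNT(c.id) FROM departments p LEFT JOIN staff c ON c.dept_id = p.id GROUP BY p.name

Result:
name        | COUNT(c.id)
------------+------------
Engineering | 0          
Finance     | 2          
Legal       | 2          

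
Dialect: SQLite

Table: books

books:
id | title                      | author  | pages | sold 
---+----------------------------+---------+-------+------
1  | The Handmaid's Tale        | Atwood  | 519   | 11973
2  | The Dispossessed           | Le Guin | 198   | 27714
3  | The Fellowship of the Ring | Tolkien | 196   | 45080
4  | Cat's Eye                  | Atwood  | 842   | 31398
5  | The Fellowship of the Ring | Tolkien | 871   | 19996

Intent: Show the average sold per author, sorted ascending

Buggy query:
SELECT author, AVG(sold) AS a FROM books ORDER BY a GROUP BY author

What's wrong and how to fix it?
Bug: GROUP BY must precede ORDER BY

Fix: Move ORDER BY to the end, after GROUP BY

Corrected query:
SELECT author, AVG(sold) AS a FROM books GROUP BY author ORDER BY a

Result:
author  | a      
--------+--------
Atwood  | 21685.5
Le Guin | 27714  
Tolkien | 32538  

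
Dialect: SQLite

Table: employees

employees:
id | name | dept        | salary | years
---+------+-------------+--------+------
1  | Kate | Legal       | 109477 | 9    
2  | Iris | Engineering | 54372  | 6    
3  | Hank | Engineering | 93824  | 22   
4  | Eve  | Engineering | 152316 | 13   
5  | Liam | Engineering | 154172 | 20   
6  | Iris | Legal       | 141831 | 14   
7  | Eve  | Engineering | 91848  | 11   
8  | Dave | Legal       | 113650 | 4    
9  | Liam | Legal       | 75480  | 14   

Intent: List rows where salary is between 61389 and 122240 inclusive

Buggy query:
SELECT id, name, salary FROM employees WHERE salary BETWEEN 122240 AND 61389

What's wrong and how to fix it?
Bug: The bounds are reversed; BETWEEN a AND b requires a <= b to match anything

Fix: Swap the bounds so the smaller value comes first

Corrected query:
SELECT id, name, salary FROM employees WHERE salary BETWEEN 61389 AND 122240

Result:
id | name | salary
---+------+-------
1  | Kate | 109477
3  | Hank | 93824 
7  | Eve  | 91848 
8  | Dave | 113650
9  | Liam | 75480 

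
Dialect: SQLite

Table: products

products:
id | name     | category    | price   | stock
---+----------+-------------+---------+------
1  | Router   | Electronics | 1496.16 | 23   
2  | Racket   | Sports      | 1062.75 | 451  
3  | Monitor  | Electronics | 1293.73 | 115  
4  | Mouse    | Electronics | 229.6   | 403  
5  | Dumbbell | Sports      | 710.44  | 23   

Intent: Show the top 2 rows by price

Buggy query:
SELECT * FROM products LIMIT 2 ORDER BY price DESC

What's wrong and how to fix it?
Bug: ORDER BY cannot follow LIMIT; LIMIT is the final clause

Fix: Sort with ORDER BY, then apply LIMIT

Corrected query:
SELECT * FROM products ORDER BY price DESC LIMIT 2

Result:
id | name    | category    | price   | stock
---+---------+-------------+---------+------
1  | Router  | Electronics | 1496.16 | 23   
3  | Monitor | Electronics | 1293.73 | 115  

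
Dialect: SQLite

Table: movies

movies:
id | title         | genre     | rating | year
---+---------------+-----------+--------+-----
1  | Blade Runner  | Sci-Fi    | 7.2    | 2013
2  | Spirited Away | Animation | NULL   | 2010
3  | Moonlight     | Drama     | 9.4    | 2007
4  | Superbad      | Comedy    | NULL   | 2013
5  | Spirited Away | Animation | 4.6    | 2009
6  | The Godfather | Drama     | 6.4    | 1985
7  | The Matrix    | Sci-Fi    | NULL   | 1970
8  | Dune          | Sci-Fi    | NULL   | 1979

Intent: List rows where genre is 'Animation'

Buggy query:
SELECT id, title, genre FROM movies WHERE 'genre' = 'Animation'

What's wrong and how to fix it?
Bug: Single quotes denote string literals in SQL; the column name is being compared as a constant string

Fix: Reference the column as genre without single quotes

Corrected query:
SELECT id, title, genre FROM movies WHERE genre = 'Animation'

Result:
id | title         | genre    
---+---------------+----------
2  | Spirited Away | Animation
5  | Spirited Away | Animation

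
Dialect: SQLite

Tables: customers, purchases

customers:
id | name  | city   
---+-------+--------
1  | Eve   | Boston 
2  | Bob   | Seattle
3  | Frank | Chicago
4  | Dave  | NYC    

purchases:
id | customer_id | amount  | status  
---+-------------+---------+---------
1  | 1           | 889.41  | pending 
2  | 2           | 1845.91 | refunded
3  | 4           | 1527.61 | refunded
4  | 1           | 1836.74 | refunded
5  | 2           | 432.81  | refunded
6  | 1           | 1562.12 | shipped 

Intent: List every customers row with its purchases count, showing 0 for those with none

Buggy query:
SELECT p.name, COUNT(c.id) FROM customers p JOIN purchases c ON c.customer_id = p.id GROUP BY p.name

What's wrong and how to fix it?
Bug: An inner join excludes parents with zero children

Fix: Use LEFT JOIN so parents without children still appear (COUNT(c.id) gives 0)

Corrected query:
SELECT p.name, COUNT(c.id) FROM customers p LEFT JOIN purchases c ON c.customer_id = p.id GROUP BY p.name

Result:
name  | COUNT(c.id)
------+------------
Bob   | 2          
Dave  | 1          
Eve   | 3          
Frank | 0          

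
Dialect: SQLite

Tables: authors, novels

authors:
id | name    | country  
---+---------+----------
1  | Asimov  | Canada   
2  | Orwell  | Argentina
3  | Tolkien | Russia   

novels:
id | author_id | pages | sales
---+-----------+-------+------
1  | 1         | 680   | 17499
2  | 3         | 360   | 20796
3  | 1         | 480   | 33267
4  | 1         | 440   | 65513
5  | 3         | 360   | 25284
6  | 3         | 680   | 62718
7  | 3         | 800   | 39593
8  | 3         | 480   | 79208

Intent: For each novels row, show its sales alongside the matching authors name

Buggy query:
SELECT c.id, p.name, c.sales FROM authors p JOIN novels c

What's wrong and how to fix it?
Bug: Missing join condition: each novels row is matched to all authors rows instead of just its own

Fix: Specify the join condition linking the foreign key to the parent id

Corrected query:
SELECT c.id, p.name, c.sales FROM authors p JOIN novels c ON c.author_id = p.id

Result:
id | name    | sales
---+---------+------
1  | Asimov  | 17499
2  | Tolkien | 20796
3  | Asimov  | 33267
4  | Asimov  | 65513
5  | Tolkien | 25284
6  | Tolkien | 62718
7  | Tolkien | 39593
8  | Tolkien | 79208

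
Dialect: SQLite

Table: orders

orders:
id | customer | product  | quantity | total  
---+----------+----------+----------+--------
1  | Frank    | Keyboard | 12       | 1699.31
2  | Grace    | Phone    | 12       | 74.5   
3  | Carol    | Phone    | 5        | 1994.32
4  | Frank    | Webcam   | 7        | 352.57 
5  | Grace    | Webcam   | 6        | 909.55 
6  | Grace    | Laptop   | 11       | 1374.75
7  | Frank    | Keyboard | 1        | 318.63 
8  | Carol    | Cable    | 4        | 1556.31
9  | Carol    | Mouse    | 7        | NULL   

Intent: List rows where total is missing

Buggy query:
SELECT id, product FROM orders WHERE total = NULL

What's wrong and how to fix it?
Bug: Comparing to NULL with '=' never matches; NULL = NULL is unknown, not true

Fix: Replace '= NULL' with 'IS NULL'

Corrected query:
SELECT id, product FROM orders WHERE total IS NULL

Result:
id | product
---+--------
9  | Mouse  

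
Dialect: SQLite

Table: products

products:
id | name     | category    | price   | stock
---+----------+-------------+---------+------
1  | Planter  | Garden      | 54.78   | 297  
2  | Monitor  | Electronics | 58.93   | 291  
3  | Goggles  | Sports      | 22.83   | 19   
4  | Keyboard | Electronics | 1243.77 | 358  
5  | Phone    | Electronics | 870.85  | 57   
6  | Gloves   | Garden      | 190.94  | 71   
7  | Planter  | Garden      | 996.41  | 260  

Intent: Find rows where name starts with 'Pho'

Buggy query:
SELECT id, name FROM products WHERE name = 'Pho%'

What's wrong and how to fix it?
Bug: '=' compares the literal string including the % character; pattern matching needs LIKE

Fix: Use LIKE for wildcard pattern matching

Corrected query:
SELECT id, name FROM products WHERE name LIKE 'Pho%'

Result:
id | name 
---+------
5  | Phone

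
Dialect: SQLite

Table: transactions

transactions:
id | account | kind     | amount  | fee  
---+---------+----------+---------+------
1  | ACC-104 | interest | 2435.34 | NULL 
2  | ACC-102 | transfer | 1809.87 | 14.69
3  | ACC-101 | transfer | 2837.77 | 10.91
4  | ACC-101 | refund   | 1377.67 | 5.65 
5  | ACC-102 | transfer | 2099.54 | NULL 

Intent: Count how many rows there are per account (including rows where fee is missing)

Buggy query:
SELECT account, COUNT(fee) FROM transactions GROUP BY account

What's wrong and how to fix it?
Bug: COUNT(fee) skips NULLs, so groups with missing fee are undercounted

Fix: Replace COUNT(fee) with COUNT(*)

Corrected query:
SELECT account, COUNT(*) FROM transactions GROUP BY account

Result:
account | COUNT(*)
--------+---------
ACC-101 | 2       
ACC-102 | 2       
ACC-104 | 1       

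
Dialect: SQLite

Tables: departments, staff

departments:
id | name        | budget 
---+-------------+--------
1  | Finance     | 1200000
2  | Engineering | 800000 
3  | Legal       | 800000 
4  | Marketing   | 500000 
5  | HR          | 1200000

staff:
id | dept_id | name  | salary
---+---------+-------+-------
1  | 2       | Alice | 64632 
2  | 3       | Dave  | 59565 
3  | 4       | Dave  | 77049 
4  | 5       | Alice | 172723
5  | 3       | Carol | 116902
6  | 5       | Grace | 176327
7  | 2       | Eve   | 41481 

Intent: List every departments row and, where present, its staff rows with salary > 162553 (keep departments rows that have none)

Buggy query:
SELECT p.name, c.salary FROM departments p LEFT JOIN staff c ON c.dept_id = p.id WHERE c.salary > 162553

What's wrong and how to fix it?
Bug: Filtering c.salary in WHERE discards the NULL rows produced by LEFT JOIN, turning it into an inner join

Fix: Put 'c.salary > 162553' in the JOIN's ON clause instead of WHERE

Corrected query:
SELECT p.name, c.salary FROM departments p LEFT JOIN staff c ON c.dept_id = p.id AND c.salary > 162553

Result:
name        | salary
------------+-------
Finance     | NULL  
Engineering | NULL  
Legal       | NULL  
Marketing   | NULL  
HR          | 172723
HR          | 176327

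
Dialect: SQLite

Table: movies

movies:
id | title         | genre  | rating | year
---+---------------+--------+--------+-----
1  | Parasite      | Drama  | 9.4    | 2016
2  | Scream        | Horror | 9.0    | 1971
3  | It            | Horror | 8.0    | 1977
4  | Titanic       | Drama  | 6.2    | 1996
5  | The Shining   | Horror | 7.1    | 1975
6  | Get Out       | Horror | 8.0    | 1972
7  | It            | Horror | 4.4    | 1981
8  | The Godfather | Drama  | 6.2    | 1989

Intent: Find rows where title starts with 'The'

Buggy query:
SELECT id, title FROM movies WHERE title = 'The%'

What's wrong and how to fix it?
Bug: Wildcards only work with LIKE; '=' treats '%' as a literal character

Fix: Replace '=' with LIKE so 'The%' is treated as a pattern

Corrected query:
SELECT id, title FROM movies WHERE title LIKE 'The%'

Result:
id | title        
---+--------------
5  | The Shining  
8  | The Godfather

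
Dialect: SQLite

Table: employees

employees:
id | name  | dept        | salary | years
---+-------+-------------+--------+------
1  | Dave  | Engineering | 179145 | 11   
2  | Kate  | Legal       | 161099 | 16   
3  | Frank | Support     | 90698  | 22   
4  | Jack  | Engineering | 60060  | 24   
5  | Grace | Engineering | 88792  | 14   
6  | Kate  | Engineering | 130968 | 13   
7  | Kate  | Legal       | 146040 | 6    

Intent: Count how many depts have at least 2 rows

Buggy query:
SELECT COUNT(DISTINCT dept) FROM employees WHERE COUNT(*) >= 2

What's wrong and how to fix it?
Bug: COUNT(*) cannot appear in WHERE; the per-group count doesn't exist yet

Fix: Group first with HAVING COUNT(*) >= 2, then COUNT the resulting groups

Corrected query:
SELECT COUNT(*) FROM (SELECT dept FROM employees GROUP BY dept HAVING COUNT(*) >= 2)

Result:
COUNT(*)
--------
2       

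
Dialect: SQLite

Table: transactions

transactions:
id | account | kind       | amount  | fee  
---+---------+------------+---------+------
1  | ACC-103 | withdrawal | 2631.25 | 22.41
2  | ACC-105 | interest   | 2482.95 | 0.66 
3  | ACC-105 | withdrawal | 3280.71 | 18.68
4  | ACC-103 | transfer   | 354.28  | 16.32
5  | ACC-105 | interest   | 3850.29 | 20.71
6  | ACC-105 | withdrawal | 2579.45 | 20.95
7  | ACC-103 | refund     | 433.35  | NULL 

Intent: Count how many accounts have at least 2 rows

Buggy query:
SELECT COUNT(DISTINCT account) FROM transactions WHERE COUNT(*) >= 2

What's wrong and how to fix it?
Bug: COUNT(*) cannot appear in WHERE; the per-group count doesn't exist yet

Fix: Group first with HAVING COUNT(*) >= 2, then COUNT the resulting groups

Corrected query:
SELECT COUNT(*) FROM (SELECT account FROM transactions GROUP BY account HAVING COUNT(*) >= 2)

Result:
COUNT(*)
--------
2       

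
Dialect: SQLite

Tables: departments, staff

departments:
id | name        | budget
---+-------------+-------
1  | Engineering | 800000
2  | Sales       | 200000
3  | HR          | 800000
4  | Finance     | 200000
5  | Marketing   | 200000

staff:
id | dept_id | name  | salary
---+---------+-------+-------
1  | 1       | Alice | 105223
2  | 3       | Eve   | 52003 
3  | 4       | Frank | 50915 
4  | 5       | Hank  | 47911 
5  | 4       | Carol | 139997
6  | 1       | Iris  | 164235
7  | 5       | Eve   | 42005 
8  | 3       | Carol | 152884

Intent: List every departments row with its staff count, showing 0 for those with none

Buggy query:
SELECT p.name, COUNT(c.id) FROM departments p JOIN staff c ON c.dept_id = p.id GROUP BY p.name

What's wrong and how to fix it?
Bug: An inner join excludes parents with zero children

Fix: Switch to LEFT JOIN to retain unmatched parent rows

Corrected query:
SELECT p.name, COUNT(c.id) FROM departments p LEFT JOIN staff c ON c.dept_id = p.id GROUP BY p.name

Result:
name        | COUNT(c.id)
------------+------------
Engineering | 2          
Finance     | 2          
HR          | 2          
Marketing   | 2          
Sales       | 0          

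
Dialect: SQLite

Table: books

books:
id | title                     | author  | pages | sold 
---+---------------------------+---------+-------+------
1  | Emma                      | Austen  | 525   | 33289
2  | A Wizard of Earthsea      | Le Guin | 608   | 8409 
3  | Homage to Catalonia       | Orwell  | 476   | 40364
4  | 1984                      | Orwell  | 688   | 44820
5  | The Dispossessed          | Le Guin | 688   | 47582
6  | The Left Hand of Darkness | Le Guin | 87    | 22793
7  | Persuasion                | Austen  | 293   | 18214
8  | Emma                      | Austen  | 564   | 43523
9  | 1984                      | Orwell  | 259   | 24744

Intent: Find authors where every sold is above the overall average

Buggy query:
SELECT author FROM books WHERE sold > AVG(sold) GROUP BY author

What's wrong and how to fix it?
Bug: AVG() is an aggregate; it can't sit directly in WHERE

Fix: Compute the overall average in a scalar subquery and compare each group's MIN against it in HAVING

Corrected query:
SELECT author FROM books GROUP BY author HAVING MIN(sold) > (SELECT AVG(sold) FROM books)

Result:
(no rows)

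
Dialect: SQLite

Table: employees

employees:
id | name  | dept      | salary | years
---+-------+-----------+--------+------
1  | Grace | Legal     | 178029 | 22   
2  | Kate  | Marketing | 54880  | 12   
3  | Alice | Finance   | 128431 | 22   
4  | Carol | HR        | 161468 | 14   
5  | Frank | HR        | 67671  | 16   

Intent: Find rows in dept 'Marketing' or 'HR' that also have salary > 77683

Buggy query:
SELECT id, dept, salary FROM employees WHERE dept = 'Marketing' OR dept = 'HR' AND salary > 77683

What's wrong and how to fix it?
Bug: Without parentheses, AND is evaluated before OR, so the salary filter only applies to the 'HR' branch

Fix: Group the OR with parentheses (or use IN), then AND the threshold

Corrected query:
SELECT id, dept, salary FROM employees WHERE (dept = 'Marketing' OR dept = 'HR') AND salary > 77683

Result:
id | dept | salary
---+------+-------
4  | HR   | 161468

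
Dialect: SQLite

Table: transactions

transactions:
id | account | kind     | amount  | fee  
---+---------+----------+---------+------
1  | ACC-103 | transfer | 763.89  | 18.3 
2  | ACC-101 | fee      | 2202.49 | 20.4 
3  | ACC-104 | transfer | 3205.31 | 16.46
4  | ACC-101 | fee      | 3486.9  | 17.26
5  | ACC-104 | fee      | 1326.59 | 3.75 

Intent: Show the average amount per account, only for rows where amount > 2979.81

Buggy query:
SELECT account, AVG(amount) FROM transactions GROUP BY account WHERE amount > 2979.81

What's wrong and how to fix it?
Bug: WHERE cannot follow GROUP BY

Fix: Place WHERE between FROM and GROUP BY

Corrected query:
SELECT account, AVG(amount) FROM transactions WHERE amount > 2979.81 GROUP BY account

Result:
account | AVG(amount)
--------+------------
ACC-101 | 3486.9     
ACC-104 | 3205.31    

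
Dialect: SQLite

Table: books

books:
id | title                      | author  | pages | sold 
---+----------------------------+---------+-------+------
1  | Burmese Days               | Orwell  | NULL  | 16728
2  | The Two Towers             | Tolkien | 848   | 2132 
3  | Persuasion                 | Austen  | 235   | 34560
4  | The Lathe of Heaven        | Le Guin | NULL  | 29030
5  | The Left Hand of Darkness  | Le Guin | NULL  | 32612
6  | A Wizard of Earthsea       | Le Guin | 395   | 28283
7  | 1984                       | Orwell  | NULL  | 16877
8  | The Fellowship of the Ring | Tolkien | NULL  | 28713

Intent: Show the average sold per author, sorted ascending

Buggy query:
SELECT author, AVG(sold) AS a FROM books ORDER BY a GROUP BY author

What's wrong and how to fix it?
Bug: ORDER BY appears before GROUP BY; SQL clause order requires GROUP BY first

Fix: Move ORDER BY to the end, after GROUP BY

Corrected query:
SELECT author, AVG(sold) AS a FROM books GROUP BY author ORDER BY a

Result:
author  | a      
--------+--------
Tolkien | 15422.5
Orwell  | 16802.5
Le Guin | 29975  
Austen  | 34560  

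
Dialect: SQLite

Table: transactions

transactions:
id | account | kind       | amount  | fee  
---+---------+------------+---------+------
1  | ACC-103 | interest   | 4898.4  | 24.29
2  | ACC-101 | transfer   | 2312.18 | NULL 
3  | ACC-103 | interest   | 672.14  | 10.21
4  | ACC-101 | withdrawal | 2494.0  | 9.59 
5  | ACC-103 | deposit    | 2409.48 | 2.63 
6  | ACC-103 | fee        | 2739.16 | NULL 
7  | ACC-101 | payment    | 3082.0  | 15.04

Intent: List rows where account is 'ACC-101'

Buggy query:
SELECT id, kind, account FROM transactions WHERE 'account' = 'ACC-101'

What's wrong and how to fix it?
Bug: 'account' in single quotes is a string literal, not the column; the comparison is literal-vs-literal and never true

Fix: Reference the column as account without single quotes

Corrected query:
SELECT id, kind, account FROM transactions WHERE account = 'ACC-101'

Result:
id | kind       | account
---+------------+--------
2  | transfer   | ACC-101
4  | withdrawal | ACC-101
7  | payment    | ACC-101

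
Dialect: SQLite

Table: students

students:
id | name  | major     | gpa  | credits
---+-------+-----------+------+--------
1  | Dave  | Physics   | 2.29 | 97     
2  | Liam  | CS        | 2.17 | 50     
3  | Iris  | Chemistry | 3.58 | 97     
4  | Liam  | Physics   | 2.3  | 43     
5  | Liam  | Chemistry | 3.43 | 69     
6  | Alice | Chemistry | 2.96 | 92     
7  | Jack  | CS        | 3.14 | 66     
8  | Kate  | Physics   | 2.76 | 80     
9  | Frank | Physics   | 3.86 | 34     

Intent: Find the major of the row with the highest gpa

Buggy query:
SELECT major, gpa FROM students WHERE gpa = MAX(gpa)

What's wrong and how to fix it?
Bug: MAX(gpa) is an aggregate and cannot be used directly in WHERE

Fix: Use a subquery: WHERE gpa = (SELECT MAX(gpa) FROM students)

Corrected query:
SELECT major, gpa FROM students WHERE gpa = (SELECT MAX(gpa) FROM students)

Result:
major   | gpa 
--------+-----
Physics | 3.86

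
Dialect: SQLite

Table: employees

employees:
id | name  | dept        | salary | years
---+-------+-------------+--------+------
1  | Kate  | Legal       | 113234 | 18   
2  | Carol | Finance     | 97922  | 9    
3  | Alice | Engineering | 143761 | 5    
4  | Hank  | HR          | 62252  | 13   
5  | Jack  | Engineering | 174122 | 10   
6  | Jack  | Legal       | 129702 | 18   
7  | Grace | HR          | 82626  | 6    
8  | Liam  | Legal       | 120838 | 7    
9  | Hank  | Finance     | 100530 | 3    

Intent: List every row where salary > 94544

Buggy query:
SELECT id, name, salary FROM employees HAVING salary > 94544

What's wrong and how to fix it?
Bug: This is a non-aggregate query (no GROUP BY, no aggregates), so in SQLite the HAVING clause is invalid here; a row-level condition belongs in WHERE

Fix: Use WHERE for row-level filtering

Corrected query:
SELECT id, name, salary FROM employees WHERE salary > 94544

Result:
id | name  | salary
---+-------+-------
1  | Kate  | 113234
2  | Carol | 97922 
3  | Alice | 143761
5  | Jack  | 174122
6  | Jack  | 129702
8  | Liam  | 120838
9  | Hank  | 100530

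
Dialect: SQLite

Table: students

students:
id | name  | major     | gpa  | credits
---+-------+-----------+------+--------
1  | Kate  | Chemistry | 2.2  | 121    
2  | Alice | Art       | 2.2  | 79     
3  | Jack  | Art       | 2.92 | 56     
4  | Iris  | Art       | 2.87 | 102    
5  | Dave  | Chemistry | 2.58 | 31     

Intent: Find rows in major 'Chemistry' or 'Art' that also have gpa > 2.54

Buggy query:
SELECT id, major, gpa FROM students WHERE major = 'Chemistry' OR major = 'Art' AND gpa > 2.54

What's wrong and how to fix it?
Bug: Without parentheses, AND is evaluated before OR, so the gpa filter only applies to the 'Art' branch

Fix: Group the OR with parentheses (or use IN), then AND the threshold

Corrected query:
SELECT id, major, gpa FROM students WHERE (major = 'Chemistry' OR major = 'Art') AND gpa > 2.54

Result:
id | major     | gpa 
---+-----------+-----
3  | Art       | 2.92
4  | Art       | 2.87
5  | Chemistry | 2.58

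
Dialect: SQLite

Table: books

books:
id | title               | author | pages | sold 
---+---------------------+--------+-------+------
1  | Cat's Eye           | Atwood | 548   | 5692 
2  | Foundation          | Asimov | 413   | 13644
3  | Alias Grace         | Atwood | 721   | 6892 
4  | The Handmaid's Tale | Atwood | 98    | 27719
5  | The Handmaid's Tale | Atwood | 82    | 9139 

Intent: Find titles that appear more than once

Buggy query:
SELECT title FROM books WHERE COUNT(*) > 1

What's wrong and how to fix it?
Bug: WHERE can't reference COUNT(*); aggregates are computed after WHERE

Fix: GROUP BY title, then filter groups with HAVING COUNT(*) > 1

Corrected query:
SELECT title FROM books GROUP BY title HAVING COUNT(*) > 1

Result:
title              
-------------------
The Handmaid's Tale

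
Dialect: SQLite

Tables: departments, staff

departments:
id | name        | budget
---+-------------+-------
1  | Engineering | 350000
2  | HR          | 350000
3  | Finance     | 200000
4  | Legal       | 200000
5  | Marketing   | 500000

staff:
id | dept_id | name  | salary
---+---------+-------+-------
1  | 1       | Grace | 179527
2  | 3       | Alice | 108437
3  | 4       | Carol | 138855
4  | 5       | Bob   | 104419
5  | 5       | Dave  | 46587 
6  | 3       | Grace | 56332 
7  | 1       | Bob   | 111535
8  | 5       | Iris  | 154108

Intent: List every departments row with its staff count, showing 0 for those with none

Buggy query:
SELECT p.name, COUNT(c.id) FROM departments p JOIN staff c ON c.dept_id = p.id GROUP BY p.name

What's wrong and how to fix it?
Bug: An inner join excludes parents with zero children

Fix: Switch to LEFT JOIN to retain unmatched parent rows

Corrected query:
SELECT p.name, COUNT(c.id) FROM departments p LEFT JOIN staff c ON c.dept_id = p.id GROUP BY p.name

Result:
name        | COUNT(c.id)
------------+------------
Engineering | 2          
Finance     | 2          
HR          | 0          
Legal       | 1          
Marketing   | 3          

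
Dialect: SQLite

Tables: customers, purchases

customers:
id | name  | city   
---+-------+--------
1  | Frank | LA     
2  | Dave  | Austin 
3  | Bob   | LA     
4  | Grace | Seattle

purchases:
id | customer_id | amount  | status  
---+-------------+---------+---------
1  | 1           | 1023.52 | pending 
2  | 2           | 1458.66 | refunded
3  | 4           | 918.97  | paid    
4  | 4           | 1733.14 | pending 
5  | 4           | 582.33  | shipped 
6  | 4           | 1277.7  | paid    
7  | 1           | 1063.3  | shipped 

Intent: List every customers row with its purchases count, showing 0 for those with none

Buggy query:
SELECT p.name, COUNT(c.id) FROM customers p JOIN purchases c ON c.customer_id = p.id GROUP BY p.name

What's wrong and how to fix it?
Bug: INNER JOIN drops customers rows that have no matching purchases rows

Fix: Switch to LEFT JOIN to retain unmatched parent rows

Corrected query:
SELECT p.name, COUNT(c.id) FROM customers p LEFT JOIN purchases c ON c.customer_id = p.id GROUP BY p.name

Result:
name  | COUNT(c.id)
------+------------
Bob   | 0          
Dave  | 1          
Frank | 2          
Grace | 4          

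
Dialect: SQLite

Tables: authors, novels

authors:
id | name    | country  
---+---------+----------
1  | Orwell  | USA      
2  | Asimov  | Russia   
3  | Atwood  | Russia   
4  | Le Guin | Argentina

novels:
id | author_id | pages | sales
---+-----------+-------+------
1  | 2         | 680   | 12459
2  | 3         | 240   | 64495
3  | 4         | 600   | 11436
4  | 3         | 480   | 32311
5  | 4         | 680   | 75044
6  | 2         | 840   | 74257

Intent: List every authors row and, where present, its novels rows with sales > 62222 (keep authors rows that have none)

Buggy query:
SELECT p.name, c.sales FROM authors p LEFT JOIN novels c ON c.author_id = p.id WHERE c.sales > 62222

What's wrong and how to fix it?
Bug: Filtering c.sales in WHERE discards the NULL rows produced by LEFT JOIN, turning it into an inner join

Fix: Put 'c.sales > 62222' in the JOIN's ON clause instead of WHERE

Corrected query:
SELECT p.name, c.sales FROM authors p LEFT JOIN novels c ON c.author_id = p.id AND c.sales > 62222

Result:
name    | sales
--------+------
Orwell  | NULL 
Asimov  | 74257
Atwood  | 64495
Le Guin | 75044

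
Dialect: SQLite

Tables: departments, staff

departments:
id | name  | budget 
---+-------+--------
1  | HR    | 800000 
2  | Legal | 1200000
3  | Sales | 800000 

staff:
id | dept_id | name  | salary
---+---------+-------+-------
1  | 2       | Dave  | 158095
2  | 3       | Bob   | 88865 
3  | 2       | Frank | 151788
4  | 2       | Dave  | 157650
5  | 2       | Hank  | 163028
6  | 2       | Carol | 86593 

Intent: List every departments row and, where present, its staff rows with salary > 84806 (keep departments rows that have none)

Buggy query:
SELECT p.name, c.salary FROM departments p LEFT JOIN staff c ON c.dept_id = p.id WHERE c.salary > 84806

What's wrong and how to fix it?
Bug: A WHERE condition on the right-hand table after LEFT JOIN drops unmatched parents

Fix: Move the right-table condition into the ON clause so unmatched parents are kept

Corrected query:
SELECT p.name, c.salary FROM departments p LEFT JOIN staff c ON c.dept_id = p.id AND c.salary > 84806

Result:
name  | salary
------+-------
HR    | NULL  
Legal | 86593 
Legal | 151788
Legal | 157650
Legal | 158095
Legal | 163028
Sales | 88865 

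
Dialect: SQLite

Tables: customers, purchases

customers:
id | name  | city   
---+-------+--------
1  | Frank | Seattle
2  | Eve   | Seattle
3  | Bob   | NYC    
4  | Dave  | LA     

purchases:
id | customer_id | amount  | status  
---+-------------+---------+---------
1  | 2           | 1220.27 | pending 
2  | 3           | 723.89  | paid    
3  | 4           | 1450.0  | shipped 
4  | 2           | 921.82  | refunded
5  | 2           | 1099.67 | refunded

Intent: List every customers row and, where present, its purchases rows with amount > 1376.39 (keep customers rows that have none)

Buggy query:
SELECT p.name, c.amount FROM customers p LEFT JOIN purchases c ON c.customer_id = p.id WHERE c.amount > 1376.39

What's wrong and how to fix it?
Bug: A WHERE condition on the right-hand table after LEFT JOIN drops unmatched parents

Fix: Put 'c.amount > 1376.39' in the JOIN's ON clause instead of WHERE

Corrected query:
SELECT p.name, c.amount FROM customers p LEFT JOIN purchases c ON c.customer_id = p.id AND c.amount > 1376.39

Result:
name  | amount
------+-------
Frank | NULL  
Eve   | NULL  
Bob   | NULL  
Dave  | 1450  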